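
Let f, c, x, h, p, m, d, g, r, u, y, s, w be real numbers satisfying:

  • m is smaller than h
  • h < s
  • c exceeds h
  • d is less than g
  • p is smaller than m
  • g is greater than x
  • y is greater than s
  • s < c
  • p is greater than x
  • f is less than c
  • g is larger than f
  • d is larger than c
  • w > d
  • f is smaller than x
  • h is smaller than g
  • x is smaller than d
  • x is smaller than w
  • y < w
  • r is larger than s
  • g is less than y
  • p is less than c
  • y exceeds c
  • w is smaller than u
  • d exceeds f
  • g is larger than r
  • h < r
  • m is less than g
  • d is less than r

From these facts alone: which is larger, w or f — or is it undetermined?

w

The relevant relations are f < x; x < p; p < m; m < h; h < s; s < c; c < d; d < r; r < g; g < y; y < w.
Together: f < x < p < m < h < s < c < d < r < g < y < w.
So w is larger.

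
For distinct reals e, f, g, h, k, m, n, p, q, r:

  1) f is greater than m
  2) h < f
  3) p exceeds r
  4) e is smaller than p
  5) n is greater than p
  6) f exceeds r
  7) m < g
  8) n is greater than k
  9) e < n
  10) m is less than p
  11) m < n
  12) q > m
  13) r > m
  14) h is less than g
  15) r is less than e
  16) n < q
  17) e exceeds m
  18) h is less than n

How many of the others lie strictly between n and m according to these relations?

Chaining upward from m reaches: r, e, f, p, g, q.
Chaining downward from n reaches: k, h, r, e, p.
Strictly between m and n are those in both lists: r, e, p — 3 elements.

3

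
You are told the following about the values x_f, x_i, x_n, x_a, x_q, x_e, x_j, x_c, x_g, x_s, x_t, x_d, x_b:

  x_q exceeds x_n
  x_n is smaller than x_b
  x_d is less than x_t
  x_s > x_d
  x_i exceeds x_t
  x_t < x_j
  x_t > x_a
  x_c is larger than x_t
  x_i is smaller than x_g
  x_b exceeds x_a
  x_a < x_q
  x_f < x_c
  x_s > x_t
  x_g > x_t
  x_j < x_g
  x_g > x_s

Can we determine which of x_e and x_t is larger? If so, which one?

undetermined

Following every chain through x_t: above x_t we get x_j, x_i, x_s, x_g, x_c; below x_t we get x_a, x_d.
x_e is not reached, and no chain runs the other way from x_e to x_t.
So the given relations leave the order of x_t and x_e undetermined.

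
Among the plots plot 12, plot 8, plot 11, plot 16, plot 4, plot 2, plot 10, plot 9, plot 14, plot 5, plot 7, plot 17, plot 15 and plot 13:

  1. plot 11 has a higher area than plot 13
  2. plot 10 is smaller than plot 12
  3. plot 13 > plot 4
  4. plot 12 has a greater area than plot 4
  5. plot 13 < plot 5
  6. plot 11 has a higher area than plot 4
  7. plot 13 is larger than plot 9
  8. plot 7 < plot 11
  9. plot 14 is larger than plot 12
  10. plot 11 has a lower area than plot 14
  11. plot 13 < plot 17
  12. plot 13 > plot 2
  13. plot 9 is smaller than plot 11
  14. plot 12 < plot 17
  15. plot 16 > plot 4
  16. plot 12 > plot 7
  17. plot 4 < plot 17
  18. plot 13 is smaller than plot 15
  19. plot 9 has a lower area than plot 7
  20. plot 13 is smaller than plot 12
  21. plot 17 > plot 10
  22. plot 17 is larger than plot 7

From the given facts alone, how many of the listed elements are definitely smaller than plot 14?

The elements the relations force below plot 14 are plot 9, plot 2, plot 4, plot 10, plot 7, plot 13, plot 11, plot 12 — no chain reaches any other.
That is 8.

8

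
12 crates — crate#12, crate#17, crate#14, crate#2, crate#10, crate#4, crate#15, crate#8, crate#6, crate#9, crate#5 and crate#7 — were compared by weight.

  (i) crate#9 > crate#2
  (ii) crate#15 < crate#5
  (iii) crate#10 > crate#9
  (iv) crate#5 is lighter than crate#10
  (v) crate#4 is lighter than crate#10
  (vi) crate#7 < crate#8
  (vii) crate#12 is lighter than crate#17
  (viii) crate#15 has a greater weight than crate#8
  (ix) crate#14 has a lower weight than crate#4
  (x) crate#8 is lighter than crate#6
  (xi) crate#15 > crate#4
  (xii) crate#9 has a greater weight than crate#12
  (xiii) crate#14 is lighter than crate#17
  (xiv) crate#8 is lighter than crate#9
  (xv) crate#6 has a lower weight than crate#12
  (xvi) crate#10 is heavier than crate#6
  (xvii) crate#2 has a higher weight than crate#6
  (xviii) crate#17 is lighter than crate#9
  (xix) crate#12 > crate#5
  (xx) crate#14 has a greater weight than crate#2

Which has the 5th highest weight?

crate#5

The consecutive relations fix a unique order: crate#7 < crate#8 < crate#6 < crate#2 < crate#14 < crate#4 < crate#15 < crate#5 < crate#12 < crate#17 < crate#9 < crate#10.
The 5th largest is crate#5.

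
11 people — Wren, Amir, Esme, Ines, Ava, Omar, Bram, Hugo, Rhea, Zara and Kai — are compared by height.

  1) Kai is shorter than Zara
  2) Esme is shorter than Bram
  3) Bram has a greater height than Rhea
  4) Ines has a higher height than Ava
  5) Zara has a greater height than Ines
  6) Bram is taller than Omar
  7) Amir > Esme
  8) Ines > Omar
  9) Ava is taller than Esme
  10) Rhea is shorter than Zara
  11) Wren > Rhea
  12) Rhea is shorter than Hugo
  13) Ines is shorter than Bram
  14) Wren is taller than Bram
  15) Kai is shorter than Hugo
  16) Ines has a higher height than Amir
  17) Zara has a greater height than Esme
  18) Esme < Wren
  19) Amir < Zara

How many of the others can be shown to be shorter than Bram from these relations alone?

6

The elements the relations force below Bram are Rhea, Omar, Esme, Amir, Ava, Ines — no chain reaches any other.
That is 6.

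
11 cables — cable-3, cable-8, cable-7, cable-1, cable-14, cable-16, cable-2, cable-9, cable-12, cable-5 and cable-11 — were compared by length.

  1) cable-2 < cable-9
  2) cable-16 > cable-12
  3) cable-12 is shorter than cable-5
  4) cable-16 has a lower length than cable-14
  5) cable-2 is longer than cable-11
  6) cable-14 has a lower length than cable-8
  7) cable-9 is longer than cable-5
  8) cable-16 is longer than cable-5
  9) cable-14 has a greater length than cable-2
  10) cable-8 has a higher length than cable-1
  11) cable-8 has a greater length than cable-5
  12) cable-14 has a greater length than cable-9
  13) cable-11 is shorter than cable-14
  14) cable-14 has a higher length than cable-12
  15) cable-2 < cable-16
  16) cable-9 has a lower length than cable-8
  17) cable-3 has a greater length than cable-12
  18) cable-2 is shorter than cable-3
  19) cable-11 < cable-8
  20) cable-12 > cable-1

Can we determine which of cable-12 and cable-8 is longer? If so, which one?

Chaining the given relations: cable-12 < cable-5 < cable-16 < cable-14 < cable-8.
So cable-8 is longer.

cable-8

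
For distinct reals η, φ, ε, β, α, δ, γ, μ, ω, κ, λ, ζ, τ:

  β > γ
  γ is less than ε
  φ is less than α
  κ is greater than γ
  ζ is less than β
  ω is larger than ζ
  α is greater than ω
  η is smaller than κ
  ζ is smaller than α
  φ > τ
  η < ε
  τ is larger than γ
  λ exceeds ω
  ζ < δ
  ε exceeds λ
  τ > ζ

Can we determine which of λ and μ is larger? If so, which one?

undetermined

Following every chain through μ: nothing is chained to μ.
λ is not reached, and no chain runs the other way from λ to μ.
So the given relations leave the order of μ and λ undetermined.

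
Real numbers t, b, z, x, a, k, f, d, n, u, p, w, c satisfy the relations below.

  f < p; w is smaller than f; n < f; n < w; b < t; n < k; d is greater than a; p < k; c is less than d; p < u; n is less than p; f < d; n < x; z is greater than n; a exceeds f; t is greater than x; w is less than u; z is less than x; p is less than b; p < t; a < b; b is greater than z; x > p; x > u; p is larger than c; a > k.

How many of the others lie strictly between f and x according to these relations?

The relations place f below x. An element lies strictly between them when it is forced above f and also forced below x.
Above f: {p, u, k, a, d, b, t}. Below x: {n, c, w, z, p, u}.
Intersection: {p, u} — 2.

2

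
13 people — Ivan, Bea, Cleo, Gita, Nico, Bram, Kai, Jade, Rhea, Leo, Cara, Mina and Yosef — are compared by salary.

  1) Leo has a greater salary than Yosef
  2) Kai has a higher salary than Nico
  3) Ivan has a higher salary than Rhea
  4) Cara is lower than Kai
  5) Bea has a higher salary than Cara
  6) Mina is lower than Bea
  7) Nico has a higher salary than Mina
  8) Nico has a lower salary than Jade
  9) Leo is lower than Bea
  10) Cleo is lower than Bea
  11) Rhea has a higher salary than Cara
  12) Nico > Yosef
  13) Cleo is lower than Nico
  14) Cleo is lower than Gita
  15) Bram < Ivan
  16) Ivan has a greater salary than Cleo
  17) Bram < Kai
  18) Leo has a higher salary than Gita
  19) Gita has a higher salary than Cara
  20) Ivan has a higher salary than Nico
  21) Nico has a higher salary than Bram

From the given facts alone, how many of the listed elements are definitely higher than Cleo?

The elements the relations force above Cleo are Nico, Jade, Gita, Kai, Leo, Ivan, Bea — no chain reaches any other.
That is 7.

7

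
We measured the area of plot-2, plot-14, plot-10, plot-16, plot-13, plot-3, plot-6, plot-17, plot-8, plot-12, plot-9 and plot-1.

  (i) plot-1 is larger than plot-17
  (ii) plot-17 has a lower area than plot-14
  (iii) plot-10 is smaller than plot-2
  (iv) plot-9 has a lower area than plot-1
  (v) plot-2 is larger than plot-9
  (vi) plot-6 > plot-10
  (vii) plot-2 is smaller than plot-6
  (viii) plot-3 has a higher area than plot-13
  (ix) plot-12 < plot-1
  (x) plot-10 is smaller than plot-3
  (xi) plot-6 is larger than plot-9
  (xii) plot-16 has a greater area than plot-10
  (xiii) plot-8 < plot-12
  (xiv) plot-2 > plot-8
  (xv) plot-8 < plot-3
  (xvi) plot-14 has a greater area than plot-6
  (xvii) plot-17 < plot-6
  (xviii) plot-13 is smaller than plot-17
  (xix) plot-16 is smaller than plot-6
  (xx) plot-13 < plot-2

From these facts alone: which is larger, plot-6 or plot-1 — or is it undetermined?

undetermined

Following every chain through plot-1: below plot-1 we get plot-8, plot-13, plot-9, plot-17, plot-12.
plot-6 is not reached, and no chain runs the other way from plot-6 to plot-1.
So the given relations leave the order of plot-1 and plot-6 undetermined.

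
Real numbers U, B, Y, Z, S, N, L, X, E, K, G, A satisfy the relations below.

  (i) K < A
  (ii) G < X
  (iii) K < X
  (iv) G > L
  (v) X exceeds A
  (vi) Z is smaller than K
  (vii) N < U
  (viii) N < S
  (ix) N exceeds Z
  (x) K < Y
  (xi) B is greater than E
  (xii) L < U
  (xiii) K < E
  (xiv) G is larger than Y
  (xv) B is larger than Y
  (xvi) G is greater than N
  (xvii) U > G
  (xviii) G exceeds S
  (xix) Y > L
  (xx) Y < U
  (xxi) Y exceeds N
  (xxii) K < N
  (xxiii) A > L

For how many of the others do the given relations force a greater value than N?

6

Directly above N: S, Y, G, U.
One step further: B, X (6 so far).
No other element is forced above N by the given relations, so the count is 6.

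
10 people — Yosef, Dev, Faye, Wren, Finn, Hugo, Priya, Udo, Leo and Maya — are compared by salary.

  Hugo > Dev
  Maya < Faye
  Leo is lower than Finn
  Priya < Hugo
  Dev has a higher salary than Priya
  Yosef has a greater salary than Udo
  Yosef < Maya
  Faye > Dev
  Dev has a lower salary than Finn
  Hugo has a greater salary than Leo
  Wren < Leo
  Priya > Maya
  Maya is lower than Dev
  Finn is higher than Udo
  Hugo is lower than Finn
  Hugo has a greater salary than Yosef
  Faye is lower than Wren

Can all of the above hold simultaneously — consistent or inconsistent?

Every relation is compatible with Udo < Yosef < Maya < Priya < Dev < Faye < Wren < Leo < Hugo < Finn; the set is consistent.

consistent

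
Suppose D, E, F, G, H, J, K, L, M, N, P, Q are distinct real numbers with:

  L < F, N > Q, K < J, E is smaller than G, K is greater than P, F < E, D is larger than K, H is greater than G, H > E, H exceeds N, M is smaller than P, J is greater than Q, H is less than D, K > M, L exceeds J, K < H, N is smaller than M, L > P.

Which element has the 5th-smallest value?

Chaining the given pairs: Q < N < M < P < K < J < L < F < E < G < H < D.
Counting 5 from the smallest end gives K.

K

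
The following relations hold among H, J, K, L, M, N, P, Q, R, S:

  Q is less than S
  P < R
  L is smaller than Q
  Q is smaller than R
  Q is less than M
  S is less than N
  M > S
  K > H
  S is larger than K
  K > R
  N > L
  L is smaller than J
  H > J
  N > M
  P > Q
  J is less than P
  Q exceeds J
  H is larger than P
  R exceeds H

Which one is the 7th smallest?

K

Chaining the given pairs: L < J < Q < P < H < R < K < S < M < N.
The 7th smallest is K.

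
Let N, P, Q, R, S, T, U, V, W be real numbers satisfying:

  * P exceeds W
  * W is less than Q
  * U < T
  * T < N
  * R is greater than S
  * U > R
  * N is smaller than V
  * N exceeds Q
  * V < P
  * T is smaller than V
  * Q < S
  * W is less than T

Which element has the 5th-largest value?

Chaining the given pairs: W < Q < S < R < U < T < N < V < P.
Counting 5 from the largest end gives U.

U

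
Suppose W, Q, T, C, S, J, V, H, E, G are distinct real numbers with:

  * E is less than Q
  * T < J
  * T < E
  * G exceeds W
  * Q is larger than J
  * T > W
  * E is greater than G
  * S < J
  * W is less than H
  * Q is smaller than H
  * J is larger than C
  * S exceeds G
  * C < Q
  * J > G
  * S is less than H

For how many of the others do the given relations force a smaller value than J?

From J the given relations immediately reach G, T, C, S.
From those, W — 5 in total.
Nothing else is reachable below J; 5 in all.

5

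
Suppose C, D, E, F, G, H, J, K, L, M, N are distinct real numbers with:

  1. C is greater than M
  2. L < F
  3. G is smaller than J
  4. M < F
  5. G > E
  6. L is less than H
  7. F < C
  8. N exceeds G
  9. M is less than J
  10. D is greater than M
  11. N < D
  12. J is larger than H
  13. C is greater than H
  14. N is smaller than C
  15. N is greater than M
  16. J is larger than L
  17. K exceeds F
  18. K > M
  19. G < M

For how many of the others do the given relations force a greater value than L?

5

The elements the relations force above L are F, H, K, J, C — no chain reaches any other.
That is 5.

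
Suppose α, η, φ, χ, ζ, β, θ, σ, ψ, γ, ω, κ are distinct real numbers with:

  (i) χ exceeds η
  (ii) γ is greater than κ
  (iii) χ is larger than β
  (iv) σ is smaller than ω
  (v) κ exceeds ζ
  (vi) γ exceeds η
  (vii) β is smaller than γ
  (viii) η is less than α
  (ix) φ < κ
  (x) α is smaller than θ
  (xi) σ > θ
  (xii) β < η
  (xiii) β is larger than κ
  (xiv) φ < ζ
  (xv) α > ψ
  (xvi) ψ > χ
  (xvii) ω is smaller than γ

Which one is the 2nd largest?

Chaining the given pairs: φ < ζ < κ < β < η < χ < ψ < α < θ < σ < ω < γ.
Counting 2 from the largest end gives ω.

ω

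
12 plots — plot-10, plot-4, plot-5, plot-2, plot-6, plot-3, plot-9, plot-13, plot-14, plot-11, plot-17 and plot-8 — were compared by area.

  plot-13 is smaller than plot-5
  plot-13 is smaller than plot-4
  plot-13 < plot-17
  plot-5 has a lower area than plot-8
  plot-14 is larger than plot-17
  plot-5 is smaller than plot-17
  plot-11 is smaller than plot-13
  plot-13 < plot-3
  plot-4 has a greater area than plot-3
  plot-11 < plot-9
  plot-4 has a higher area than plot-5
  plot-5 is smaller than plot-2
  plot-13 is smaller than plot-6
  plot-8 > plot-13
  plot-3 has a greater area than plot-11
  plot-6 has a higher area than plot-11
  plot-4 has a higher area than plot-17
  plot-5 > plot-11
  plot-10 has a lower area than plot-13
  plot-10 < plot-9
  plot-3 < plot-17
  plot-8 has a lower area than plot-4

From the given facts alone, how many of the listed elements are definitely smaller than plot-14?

From plot-14 the given relations immediately reach plot-17.
From those, plot-13, plot-5, plot-3 — 4 in total.
From those, plot-11, plot-10 — 6 in total.
Nothing else is reachable below plot-14; 6 in all.

6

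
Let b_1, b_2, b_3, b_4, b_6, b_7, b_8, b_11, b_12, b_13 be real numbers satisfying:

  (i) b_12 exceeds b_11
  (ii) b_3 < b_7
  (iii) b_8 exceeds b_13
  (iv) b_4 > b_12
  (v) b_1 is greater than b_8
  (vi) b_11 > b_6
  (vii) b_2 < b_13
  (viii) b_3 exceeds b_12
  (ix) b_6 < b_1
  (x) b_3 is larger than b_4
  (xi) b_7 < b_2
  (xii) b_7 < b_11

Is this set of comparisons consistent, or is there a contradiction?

We have b_7 < b_11 stated directly, yet also b_11 < b_12 < b_4 < b_3 < b_7 by chaining the others — so b_11 < b_7. Contradiction.

inconsistent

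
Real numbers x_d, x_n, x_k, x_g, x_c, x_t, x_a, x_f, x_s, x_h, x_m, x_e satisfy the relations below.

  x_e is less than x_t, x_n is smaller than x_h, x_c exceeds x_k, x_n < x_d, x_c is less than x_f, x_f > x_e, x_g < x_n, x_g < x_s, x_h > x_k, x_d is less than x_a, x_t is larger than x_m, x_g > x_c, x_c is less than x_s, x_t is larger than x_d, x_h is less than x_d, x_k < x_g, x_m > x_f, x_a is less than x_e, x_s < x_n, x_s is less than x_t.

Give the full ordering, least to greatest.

x_k < x_c < x_g < x_s < x_n < x_h < x_d < x_a < x_e < x_f < x_m < x_t

Nothing is placed below x_k, so it is least; from there x_k < x_c; x_c < x_g; x_g < x_s; x_s < x_n; x_n < x_h; x_h < x_d; x_d < x_a; x_a < x_e; x_e < x_f; x_f < x_m; x_m < x_t, each given directly.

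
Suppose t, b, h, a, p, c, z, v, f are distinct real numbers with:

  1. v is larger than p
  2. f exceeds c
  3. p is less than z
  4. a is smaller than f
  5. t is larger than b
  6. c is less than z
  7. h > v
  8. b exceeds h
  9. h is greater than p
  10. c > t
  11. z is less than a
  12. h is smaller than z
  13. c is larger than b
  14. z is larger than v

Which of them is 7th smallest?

Piecing the relations together gives one ordering: p < v < h < b < t < c < z < a < f.
Counting 7 from the smallest end gives z.

z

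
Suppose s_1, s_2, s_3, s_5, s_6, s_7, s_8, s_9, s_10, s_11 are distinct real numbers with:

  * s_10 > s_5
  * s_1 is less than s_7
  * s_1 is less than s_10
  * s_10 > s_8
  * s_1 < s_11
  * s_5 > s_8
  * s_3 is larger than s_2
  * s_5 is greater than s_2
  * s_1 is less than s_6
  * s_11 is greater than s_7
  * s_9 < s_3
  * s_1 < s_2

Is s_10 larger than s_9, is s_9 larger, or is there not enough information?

undetermined

Following every chain through s_9: above s_9 we get s_3.
s_10 is not reached, and no chain runs the other way from s_10 to s_9.
So the given relations leave the order of s_9 and s_10 undetermined.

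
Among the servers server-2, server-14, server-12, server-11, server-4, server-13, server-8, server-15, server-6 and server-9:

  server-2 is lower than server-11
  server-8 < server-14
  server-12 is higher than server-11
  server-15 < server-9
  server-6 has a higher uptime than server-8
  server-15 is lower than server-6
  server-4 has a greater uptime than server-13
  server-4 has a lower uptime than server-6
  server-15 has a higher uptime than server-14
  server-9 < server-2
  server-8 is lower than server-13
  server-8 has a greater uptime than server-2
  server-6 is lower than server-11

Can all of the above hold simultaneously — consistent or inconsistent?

inconsistent

We have server-8 < server-14 stated directly, yet also server-14 < server-15 < server-9 < server-2 < server-8 by chaining the others — so server-14 < server-8. Contradiction.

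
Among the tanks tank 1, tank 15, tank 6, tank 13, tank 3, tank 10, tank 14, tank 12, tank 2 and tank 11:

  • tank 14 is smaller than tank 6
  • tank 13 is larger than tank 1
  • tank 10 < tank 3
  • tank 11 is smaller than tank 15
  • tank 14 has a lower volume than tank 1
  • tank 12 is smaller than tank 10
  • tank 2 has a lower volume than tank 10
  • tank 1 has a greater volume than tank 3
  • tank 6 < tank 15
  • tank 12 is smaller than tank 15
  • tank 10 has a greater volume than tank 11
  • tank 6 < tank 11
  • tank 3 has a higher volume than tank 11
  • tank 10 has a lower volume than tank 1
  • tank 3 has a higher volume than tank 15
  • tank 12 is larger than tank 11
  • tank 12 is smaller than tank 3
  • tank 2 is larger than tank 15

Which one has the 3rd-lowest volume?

Piecing the relations together gives one ordering: tank 14 < tank 6 < tank 11 < tank 12 < tank 15 < tank 2 < tank 10 < tank 3 < tank 1 < tank 13.
Counting 3 from the smallest end gives tank 11.

tank 11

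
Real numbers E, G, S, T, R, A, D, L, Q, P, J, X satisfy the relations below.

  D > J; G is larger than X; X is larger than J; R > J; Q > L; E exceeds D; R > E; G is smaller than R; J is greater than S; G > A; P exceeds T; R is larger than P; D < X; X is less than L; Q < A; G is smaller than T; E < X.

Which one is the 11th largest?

Piecing the relations together gives one ordering: S < J < D < E < X < L < Q < A < G < T < P < R.
Counting 11 from the largest end gives J.

J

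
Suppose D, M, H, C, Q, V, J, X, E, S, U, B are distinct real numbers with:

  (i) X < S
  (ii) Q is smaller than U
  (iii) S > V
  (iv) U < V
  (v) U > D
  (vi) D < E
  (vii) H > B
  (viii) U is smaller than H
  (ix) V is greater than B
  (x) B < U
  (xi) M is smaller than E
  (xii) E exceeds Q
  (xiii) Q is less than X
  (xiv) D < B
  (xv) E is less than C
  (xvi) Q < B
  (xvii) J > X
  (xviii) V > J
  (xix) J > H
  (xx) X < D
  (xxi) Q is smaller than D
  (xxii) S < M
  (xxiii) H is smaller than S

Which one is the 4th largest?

Piecing the relations together gives one ordering: Q < X < D < B < U < H < J < V < S < M < E < C.
Counting 4 from the largest end gives S.

S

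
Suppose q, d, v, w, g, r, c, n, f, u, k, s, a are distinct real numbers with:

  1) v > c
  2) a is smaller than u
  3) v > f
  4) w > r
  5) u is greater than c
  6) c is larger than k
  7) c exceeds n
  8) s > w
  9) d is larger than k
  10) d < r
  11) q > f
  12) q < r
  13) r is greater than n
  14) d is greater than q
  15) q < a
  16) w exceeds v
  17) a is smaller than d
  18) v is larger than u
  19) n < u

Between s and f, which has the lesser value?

Following the relations from f: f < q < a < u < v < w < s.
So f < s; f is the smaller of the two.

f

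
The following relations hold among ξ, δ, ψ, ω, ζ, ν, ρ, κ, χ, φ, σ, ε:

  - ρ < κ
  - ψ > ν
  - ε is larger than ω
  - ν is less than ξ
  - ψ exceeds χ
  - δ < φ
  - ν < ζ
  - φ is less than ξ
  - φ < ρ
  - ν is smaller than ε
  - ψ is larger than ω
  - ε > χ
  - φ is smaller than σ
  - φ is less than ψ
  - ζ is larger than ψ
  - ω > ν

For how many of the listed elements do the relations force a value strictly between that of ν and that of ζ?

2

Chaining upward from ν reaches: ω, ξ, ψ, ε.
Chaining downward from ζ reaches: ω, δ, φ, χ, ψ.
Strictly between ν and ζ are those in both lists: ω, ψ — 2 elements.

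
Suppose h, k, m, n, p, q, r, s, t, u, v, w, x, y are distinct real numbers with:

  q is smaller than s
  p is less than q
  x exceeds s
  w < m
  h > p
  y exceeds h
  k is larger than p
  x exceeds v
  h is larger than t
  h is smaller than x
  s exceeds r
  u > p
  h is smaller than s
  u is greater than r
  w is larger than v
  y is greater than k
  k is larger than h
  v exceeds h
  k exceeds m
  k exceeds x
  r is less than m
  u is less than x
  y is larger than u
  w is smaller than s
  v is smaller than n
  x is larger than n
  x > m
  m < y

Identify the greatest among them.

y

Chaining downward from y: directly below it, u, h, m, k; then r, p, t, w, x; then v, n, s; then q.
That covers every other element, and nothing is given above y, so y is the greatest.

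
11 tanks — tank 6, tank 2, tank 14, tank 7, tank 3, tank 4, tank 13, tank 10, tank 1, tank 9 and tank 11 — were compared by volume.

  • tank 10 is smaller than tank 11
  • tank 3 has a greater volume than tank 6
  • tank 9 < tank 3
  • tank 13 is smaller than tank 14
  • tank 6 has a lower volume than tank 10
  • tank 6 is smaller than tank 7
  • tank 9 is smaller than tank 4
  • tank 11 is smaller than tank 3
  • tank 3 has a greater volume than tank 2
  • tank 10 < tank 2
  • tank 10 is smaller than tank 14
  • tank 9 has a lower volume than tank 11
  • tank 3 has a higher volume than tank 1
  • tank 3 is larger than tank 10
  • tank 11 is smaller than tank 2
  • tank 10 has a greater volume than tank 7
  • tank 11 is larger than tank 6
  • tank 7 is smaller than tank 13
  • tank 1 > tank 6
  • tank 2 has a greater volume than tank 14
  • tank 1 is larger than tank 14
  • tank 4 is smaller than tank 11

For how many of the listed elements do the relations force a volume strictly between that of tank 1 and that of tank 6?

4

Chaining upward from tank 6 reaches: tank 7, tank 13, tank 10, tank 14, tank 11, tank 2, tank 3.
Chaining downward from tank 1 reaches: tank 7, tank 13, tank 10, tank 14.
Strictly between tank 6 and tank 1 are those in both lists: tank 7, tank 13, tank 10, tank 14 — 4 elements.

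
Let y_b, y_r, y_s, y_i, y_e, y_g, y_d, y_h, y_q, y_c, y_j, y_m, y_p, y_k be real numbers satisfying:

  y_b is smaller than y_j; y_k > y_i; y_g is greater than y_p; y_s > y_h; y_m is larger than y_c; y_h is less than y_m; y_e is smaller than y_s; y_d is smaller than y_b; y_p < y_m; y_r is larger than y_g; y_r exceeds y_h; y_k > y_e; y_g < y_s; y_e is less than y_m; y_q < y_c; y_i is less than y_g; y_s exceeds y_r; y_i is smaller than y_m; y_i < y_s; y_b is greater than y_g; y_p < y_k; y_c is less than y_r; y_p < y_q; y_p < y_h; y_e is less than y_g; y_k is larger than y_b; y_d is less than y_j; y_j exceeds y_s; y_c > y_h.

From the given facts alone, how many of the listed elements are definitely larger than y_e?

The elements the relations force above y_e are y_g, y_b, y_r, y_s, y_j, y_k, y_m — no chain reaches any other.
That is 7.

7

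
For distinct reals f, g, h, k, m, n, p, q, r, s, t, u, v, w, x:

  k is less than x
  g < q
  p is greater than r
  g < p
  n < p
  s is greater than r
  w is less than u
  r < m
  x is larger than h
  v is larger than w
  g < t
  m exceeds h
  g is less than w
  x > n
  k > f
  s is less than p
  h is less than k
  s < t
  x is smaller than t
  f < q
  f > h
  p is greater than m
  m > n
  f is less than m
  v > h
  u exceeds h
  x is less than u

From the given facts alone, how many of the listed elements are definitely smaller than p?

7

Directly below p: g, r, s, n, m.
One step further: h, f (7 so far).
Nothing else is reachable below p; 7 in all.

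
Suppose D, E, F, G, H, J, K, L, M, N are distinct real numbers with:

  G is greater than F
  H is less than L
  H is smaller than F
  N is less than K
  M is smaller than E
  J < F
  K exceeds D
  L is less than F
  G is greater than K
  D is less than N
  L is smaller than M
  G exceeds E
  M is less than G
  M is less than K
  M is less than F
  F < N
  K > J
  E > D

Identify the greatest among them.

G

Chaining downward from G: directly below it, M, F, E, K; then H, L, J, D, N.
That covers every other element, and nothing is given above G, so G is the greatest.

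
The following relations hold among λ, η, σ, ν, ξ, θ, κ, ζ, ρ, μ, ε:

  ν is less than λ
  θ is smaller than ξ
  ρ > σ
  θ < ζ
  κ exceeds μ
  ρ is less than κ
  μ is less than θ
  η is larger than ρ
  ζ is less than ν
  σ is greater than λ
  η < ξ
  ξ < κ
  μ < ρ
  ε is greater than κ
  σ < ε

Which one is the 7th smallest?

The consecutive relations fix a unique order: μ < θ < ζ < ν < λ < σ < ρ < η < ξ < κ < ε.
Counting 7 from the smallest end gives ρ.

ρ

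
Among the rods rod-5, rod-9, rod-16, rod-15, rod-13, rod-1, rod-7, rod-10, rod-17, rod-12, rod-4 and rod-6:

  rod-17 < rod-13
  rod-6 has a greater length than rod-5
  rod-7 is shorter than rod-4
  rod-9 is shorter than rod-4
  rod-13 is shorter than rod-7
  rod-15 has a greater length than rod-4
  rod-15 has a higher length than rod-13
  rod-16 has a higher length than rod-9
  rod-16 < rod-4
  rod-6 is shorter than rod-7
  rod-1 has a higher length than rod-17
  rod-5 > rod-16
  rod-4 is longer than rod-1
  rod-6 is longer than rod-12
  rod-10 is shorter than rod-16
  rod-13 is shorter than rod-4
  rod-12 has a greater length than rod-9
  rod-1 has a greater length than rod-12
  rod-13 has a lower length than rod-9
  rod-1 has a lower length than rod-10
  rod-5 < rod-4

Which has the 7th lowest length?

rod-16

The consecutive relations fix a unique order: rod-17 < rod-13 < rod-9 < rod-12 < rod-1 < rod-10 < rod-16 < rod-5 < rod-6 < rod-7 < rod-4 < rod-15.
The 7th smallest is rod-16.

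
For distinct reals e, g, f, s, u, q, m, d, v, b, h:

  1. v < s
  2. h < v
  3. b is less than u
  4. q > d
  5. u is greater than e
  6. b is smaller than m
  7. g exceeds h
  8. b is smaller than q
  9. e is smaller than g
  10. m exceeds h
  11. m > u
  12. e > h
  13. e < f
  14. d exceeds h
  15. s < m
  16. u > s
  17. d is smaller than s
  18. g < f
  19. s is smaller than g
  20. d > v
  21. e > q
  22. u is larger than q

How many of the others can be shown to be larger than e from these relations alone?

From e the given relations immediately reach g, u, f.
From those, m — 4 in total.
No other element is forced above e by the given relations, so the count is 4.

4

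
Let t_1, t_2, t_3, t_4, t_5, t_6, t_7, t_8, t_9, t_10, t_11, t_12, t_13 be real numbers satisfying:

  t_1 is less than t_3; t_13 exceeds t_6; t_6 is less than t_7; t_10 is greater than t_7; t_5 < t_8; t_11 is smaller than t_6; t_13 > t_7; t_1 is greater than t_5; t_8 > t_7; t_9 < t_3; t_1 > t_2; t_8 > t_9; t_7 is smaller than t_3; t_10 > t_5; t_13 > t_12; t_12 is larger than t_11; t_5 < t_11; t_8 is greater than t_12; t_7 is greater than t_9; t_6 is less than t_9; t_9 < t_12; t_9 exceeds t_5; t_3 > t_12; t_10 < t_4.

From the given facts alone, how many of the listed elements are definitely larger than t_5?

From t_5 the given relations immediately reach t_1, t_11, t_9, t_10, t_8.
From those, t_6, t_7, t_12, t_4, t_3 — 10 in total.
From those, t_13 — 11 in total.
No other element is forced above t_5 by the given relations, so the count is 11.

11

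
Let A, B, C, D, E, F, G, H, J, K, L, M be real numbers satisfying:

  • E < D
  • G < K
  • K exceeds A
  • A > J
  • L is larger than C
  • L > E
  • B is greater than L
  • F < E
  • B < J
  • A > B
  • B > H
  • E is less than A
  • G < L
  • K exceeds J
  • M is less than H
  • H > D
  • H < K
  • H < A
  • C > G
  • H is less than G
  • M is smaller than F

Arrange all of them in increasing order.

M < F < E < D < H < G < C < L < B < J < A < K

Nothing is placed below M, so it is least; from there M < F; F < E; E < D; D < H; H < G; G < C; C < L; L < B; B < J; J < A; A < K, each given directly.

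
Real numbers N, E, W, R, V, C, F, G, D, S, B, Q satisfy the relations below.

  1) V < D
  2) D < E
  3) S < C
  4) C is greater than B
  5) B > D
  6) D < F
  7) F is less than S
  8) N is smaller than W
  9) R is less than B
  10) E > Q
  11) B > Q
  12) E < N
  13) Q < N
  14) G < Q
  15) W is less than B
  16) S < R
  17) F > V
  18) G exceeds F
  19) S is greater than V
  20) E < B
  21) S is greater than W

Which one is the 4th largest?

Piecing the relations together gives one ordering: V < D < F < G < Q < E < N < W < S < R < B < C.
Counting 4 from the largest end gives S.

S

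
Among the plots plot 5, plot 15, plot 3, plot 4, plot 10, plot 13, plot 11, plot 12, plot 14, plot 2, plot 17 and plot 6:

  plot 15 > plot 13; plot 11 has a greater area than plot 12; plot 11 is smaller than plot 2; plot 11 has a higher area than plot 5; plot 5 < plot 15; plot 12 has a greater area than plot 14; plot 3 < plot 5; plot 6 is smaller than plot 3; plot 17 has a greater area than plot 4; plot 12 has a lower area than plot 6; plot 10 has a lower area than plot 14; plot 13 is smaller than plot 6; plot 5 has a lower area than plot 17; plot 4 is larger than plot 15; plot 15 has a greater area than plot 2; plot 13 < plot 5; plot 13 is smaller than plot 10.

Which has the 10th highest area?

plot 14

Chaining the given pairs: plot 13 < plot 10 < plot 14 < plot 12 < plot 6 < plot 3 < plot 5 < plot 11 < plot 2 < plot 15 < plot 4 < plot 17.
The 10th largest is plot 14.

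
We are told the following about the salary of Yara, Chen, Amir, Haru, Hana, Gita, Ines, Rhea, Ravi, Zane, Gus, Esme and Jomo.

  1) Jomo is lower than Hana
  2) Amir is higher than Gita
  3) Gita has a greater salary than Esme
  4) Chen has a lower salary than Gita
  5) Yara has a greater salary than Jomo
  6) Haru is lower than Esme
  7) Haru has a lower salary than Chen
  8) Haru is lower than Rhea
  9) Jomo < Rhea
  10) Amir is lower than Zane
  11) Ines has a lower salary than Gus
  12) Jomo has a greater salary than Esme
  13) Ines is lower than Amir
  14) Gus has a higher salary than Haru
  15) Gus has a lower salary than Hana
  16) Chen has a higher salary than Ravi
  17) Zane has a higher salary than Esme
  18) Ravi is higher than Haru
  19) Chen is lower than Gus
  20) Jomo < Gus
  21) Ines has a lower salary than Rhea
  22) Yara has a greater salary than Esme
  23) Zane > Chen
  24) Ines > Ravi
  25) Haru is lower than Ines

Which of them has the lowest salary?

Chaining upward from Haru: directly above it, Esme, Ravi, Chen, Ines, Rhea, Gus; then Jomo, Gita, Hana, Amir, Zane, Yara.
That covers every other element, and nothing is given below Haru, so Haru is the lowest salary.

Haru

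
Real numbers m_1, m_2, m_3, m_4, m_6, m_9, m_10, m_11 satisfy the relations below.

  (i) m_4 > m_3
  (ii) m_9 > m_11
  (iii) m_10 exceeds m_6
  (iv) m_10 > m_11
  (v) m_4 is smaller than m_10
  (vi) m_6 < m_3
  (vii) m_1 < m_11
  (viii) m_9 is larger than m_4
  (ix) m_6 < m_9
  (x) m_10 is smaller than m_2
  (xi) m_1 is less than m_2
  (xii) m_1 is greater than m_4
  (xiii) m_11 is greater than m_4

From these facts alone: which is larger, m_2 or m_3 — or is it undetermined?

Chaining the given relations: m_3 < m_4 < m_1 < m_11 < m_10 < m_2.
So m_2 is larger.

m_2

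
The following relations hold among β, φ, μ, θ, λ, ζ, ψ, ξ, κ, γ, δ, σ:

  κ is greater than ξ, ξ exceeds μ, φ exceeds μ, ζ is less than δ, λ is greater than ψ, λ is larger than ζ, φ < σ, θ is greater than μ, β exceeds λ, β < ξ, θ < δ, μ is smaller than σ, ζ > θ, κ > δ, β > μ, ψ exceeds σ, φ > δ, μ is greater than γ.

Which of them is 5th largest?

The consecutive relations fix a unique order: γ < μ < θ < ζ < δ < φ < σ < ψ < λ < β < ξ < κ.
Counting 5 from the largest end gives ψ.

ψ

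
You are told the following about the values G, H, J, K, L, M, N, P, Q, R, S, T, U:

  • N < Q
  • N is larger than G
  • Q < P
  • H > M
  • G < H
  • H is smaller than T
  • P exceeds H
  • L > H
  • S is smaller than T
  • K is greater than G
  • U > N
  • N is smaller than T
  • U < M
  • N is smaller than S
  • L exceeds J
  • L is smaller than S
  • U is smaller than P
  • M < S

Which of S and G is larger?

The relevant relations are G < N; N < U; U < M; M < H; H < L; L < S.
Together: G < N < U < M < H < L < S.
So G < S; S is the larger of the two.

S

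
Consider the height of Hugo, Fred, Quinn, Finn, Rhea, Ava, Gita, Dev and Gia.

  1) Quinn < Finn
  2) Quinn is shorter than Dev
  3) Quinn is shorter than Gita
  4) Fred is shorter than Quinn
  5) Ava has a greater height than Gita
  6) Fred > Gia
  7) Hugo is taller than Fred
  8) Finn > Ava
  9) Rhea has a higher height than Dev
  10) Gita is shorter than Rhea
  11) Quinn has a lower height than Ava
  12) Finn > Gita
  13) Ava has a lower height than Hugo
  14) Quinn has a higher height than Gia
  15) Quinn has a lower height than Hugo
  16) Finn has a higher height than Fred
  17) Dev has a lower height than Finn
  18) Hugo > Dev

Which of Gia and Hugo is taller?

Hugo

Gia < Fred < Quinn < Gita < Ava < Hugo, by transitivity through Fred, Quinn, Gita, Ava.
So Gia < Hugo; Hugo is the taller of the two.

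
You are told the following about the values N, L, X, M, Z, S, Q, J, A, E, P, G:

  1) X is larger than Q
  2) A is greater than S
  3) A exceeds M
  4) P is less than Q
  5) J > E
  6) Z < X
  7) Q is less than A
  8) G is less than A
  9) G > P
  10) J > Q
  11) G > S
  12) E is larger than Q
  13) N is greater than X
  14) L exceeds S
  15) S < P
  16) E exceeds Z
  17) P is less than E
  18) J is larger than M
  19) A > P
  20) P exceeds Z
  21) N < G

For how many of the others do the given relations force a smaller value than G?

Directly below G: S, P, N.
One step further: Z, X (5 so far).
One step further: Q (6 so far).
Nothing else is reachable below G; 6 in all.

6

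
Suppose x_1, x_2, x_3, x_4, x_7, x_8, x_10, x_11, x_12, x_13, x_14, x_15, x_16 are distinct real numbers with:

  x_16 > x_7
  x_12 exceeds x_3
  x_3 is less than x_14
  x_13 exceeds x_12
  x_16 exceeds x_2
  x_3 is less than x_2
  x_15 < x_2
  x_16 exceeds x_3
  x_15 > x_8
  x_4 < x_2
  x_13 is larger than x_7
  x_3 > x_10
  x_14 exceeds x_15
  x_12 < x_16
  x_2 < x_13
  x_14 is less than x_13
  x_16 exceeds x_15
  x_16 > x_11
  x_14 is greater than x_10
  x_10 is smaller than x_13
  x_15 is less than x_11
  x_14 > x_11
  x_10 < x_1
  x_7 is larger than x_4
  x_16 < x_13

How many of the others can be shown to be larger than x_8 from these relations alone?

6

From x_8 the given relations immediately reach x_15.
From those, x_11, x_14, x_2, x_16 — 5 in total.
From those, x_13 — 6 in total.
No other element is forced above x_8 by the given relations, so the count is 6.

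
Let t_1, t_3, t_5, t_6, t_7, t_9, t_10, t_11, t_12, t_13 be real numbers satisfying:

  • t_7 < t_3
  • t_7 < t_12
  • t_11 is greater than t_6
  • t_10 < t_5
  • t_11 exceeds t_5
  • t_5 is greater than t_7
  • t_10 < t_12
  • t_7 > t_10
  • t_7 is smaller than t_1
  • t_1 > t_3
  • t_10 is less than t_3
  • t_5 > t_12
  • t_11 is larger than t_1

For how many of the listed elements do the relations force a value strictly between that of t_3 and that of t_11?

Chaining upward from t_3 reaches: t_1.
Chaining downward from t_11 reaches: t_10, t_7, t_1, t_6, t_12, t_5.
Strictly between t_3 and t_11 are those in both lists: t_1 — 1 element.

1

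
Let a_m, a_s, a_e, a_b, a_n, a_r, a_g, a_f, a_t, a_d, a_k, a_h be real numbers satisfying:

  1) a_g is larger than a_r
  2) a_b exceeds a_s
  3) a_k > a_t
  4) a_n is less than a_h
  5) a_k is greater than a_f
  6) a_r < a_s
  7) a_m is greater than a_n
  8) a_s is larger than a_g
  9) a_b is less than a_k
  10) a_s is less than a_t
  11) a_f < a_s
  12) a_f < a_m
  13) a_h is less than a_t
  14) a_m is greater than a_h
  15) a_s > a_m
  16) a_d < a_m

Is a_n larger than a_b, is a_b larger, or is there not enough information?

a_b

The relevant relations are a_n < a_h; a_h < a_m; a_m < a_s; a_s < a_b.
Together: a_n < a_h < a_m < a_s < a_b.
So a_b is larger.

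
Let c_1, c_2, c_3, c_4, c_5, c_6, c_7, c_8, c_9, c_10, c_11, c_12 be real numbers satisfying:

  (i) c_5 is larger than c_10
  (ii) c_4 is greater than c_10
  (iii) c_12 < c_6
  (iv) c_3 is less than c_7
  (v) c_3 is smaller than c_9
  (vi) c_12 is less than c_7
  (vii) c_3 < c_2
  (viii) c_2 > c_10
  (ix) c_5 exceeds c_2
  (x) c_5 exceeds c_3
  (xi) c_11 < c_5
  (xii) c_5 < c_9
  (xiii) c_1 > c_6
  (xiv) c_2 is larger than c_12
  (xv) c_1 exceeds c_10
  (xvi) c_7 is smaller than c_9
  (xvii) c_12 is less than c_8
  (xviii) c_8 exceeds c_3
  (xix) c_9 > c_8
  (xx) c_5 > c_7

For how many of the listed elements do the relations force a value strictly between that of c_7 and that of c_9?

The relations place c_7 below c_9. An element lies strictly between them when it is forced above c_7 and also forced below c_9.
Above c_7: {c_5}. Below c_9: {c_10, c_11, c_3, c_12, c_2, c_5, c_8}.
Intersection: {c_5} — 1.

1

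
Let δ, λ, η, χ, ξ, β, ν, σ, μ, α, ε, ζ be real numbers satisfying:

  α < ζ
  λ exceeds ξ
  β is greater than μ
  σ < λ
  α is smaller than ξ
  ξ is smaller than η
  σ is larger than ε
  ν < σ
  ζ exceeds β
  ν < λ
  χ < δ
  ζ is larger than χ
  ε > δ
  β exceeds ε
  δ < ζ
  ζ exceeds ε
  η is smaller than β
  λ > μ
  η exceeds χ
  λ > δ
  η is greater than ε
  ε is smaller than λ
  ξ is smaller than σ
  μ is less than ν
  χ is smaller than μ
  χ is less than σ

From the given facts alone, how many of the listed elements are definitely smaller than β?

7

The elements the relations force below β are χ, δ, α, μ, ξ, ε, η — no chain reaches any other.
That is 7.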